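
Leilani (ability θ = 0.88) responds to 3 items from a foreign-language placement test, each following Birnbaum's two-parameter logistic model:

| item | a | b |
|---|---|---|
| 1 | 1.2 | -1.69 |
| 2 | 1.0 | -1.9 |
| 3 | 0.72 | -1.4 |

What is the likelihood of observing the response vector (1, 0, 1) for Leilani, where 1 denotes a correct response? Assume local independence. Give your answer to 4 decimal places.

0.0468

P(θ) = 1 / (1 + exp(−a(θ − b)))
P_1 = 1/(1+e^{-3.0840}) = 0.9562
P_2 = 1/(1+e^{-2.7800}) = 0.9416
P_3 = 1/(1+e^{-1.6416}) = 0.8378
L = P_1 × (1−P_2) × P_3 = 0.9562 × 0.0584 × 0.8378 = 0.04679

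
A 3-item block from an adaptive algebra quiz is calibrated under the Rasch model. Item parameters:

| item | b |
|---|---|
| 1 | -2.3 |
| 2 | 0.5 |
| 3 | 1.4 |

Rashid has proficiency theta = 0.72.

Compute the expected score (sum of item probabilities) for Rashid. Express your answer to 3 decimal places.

1.845

P(theta) = 1 / (1 + exp(−(theta − b)))
P_1 = 1/(1+e^{-3.0200}) = 0.9535
P_2 = 1/(1+e^{-0.2200}) = 0.5548
P_3 = 1/(1+e^{0.6800}) = 0.3363
E[score] = 0.9535 + 0.5548 + 0.3363 = 1.8445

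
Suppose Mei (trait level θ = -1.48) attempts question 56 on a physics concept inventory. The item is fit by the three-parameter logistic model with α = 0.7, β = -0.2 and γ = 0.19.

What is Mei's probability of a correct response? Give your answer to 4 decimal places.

P(θ) = γ + (1 − γ) · 1 / (1 + exp(−α(θ − β)))
Exponent: 0.7 × (-1.48 − (-0.2)) = -0.8960
1/(1 + e^{0.8960}) = 0.2899
P = 0.19 + 0.81 × 0.2899 = 0.4248

0.4248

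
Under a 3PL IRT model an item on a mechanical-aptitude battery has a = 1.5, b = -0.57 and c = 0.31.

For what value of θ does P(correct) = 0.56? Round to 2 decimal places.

-0.95

P(θ) = c + (1 − c) · 1 / (1 + exp(−a(θ − b)))
Remove guessing floor: (0.56 − 0.31)/(1 − 0.31) = 0.3623
logit = ln(0.3623/0.6377) = -0.5653
θ = b + logit/(a) = -0.57 + (-0.5653)/1.5000 = -0.9469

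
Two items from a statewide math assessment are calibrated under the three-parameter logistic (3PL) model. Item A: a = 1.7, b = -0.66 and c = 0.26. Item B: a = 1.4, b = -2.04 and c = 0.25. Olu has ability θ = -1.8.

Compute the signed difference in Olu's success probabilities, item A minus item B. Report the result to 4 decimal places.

P(θ) = c + (1 − c) · 1 / (1 + exp(−a(θ − b)))
P_A = 0.3531
P_B = 0.6874
P_A − P_B = -0.3343

-0.3343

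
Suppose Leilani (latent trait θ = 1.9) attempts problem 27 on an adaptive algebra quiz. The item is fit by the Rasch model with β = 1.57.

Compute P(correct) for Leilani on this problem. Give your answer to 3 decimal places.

0.582

P(θ) = 1 / (1 + exp(−(θ − β)))
Exponent: (1.9 − 1.57) = 0.3300
1/(1 + e^{-0.3300}) = 0.5818
P = 0.5818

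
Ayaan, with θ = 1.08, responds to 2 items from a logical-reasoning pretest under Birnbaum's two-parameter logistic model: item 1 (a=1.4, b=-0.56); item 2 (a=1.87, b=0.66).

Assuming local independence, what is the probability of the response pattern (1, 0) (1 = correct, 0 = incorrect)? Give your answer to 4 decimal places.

0.2845

P(θ) = 1 / (1 + exp(−a(θ − b)))
P_1 = 1/(1+e^{-2.2960}) = 0.9085
P_2 = 1/(1+e^{-0.7854}) = 0.6868
L = P_1 × (1−P_2) = 0.9085 × 0.3132 = 0.28452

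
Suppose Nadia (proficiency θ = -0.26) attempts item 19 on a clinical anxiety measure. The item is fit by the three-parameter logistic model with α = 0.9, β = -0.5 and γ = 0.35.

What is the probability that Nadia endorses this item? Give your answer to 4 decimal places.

0.7100

P(θ) = γ + (1 − γ) · 1 / (1 + exp(−α(θ − β)))
Exponent: 0.9 × (-0.26 − (-0.5)) = 0.2160
1/(1 + e^{-0.2160}) = 0.5538
P = 0.35 + 0.65 × 0.5538 = 0.7100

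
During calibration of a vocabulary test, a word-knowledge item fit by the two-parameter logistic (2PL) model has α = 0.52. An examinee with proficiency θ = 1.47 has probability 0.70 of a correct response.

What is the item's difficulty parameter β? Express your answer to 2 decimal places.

P(θ) = 1 / (1 + exp(−α(θ − β)))
logit(0.70) = ln(0.70/0.30) = 0.8473
β = θ − logit/(α) = 1.47 − 0.8473/0.5200 = -0.1594

-0.16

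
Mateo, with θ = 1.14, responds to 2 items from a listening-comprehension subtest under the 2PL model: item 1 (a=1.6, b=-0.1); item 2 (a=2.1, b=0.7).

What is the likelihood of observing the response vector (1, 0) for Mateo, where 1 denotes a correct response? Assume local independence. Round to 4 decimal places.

P(θ) = 1 / (1 + exp(−a(θ − b)))
P_1 = 1/(1+e^{-1.9840}) = 0.8791
P_2 = 1/(1+e^{-0.9240}) = 0.7159
L = P_1 × (1−P_2) = 0.8791 × 0.2841 = 0.24979

0.2498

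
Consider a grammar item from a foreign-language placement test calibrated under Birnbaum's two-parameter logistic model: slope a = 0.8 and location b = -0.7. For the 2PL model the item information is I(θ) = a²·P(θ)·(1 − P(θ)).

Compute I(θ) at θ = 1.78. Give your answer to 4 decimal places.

P = 1/(1+e^{-1.9840}) = 0.8791
P(1−P) = 0.8791 × 0.1209 = 0.1063
I = a² × P(1−P) = 0.8² × 0.1063 = 0.06802

0.0680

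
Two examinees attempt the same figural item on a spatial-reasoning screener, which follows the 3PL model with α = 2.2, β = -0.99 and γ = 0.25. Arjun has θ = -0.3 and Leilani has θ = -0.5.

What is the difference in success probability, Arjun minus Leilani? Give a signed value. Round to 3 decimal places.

P(θ) = γ + (1 − γ) · 1 / (1 + exp(−α(θ − β)))
P(Arjun) = 0.8652  [exponent 1.5180]
P(Leilani) = 0.8096  [exponent 1.0780]
Difference = 0.8652 − 0.8096 = 0.0556

0.056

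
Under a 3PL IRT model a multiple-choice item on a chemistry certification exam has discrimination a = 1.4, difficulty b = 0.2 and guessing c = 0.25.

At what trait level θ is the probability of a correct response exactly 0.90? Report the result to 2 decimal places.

P(θ) = c + (1 − c) · 1 / (1 + exp(−a(θ − b)))
Remove guessing floor: (0.90 − 0.25)/(1 − 0.25) = 0.8667
logit = ln(0.8667/0.1333) = 1.8718
θ = b + logit/(a) = 0.2 + 1.8718/1.4000 = 1.5370

1.54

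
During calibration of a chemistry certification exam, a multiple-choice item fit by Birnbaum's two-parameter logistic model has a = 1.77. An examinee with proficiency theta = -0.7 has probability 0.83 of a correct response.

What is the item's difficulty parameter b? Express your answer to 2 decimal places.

P(theta) = 1 / (1 + exp(−a(theta − b)))
logit(0.83) = ln(0.83/0.17) = 1.5856
b = theta − logit/(a) = -0.7 − 1.5856/1.7700 = -1.5958

-1.60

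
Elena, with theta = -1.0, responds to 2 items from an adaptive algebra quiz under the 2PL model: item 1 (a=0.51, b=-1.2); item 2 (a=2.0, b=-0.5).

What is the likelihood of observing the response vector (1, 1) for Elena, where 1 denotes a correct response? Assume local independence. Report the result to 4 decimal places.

P(theta) = 1 / (1 + exp(−a(theta − b)))
P_1 = 1/(1+e^{-0.1020}) = 0.5255
P_2 = 1/(1+e^{1.0000}) = 0.2689
L = P_1 × P_2 = 0.5255 × 0.2689 = 0.14132

0.1413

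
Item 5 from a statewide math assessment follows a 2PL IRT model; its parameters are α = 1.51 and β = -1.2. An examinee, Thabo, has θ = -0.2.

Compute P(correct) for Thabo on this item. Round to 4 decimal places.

P(θ) = 1 / (1 + exp(−α(θ − β)))
Exponent: 1.51 × (-0.2 − (-1.2)) = 1.5100
1/(1 + e^{-1.5100}) = 0.8191

0.8191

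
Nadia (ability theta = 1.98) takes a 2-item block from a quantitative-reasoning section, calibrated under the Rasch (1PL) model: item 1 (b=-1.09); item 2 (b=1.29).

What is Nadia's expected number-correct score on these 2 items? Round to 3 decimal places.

P(theta) = 1 / (1 + exp(−(theta − b)))
P_1 = 1/(1+e^{-3.0700}) = 0.9556
P_2 = 1/(1+e^{-0.6900}) = 0.6660
E[score] = 0.9556 + 0.6660 = 1.6216

1.622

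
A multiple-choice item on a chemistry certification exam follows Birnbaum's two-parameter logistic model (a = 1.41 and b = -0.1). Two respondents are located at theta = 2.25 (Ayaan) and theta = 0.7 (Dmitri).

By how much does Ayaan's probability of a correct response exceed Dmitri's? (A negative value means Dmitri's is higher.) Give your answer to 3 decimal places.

0.209

P(theta) = 1 / (1 + exp(−a(theta − b)))
P(Ayaan) = 0.9649  [exponent 3.3135]
P(Dmitri) = 0.7555  [exponent 1.1280]
Difference = 0.9649 − 0.7555 = 0.2094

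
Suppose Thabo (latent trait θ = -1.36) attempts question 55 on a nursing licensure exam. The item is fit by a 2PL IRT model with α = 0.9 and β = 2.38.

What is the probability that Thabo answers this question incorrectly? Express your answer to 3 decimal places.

0.967

P(θ) = 1 / (1 + exp(−α(θ − β)))
Exponent: 0.9 × (-1.36 − 2.38) = -3.3660
1/(1 + e^{3.3660}) = 0.0334
P(incorrect) = 1 − 0.0334 = 0.9666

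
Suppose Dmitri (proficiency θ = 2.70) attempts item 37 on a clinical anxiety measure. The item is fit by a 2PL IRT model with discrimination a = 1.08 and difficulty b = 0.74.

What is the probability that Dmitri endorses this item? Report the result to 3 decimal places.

0.893

P(θ) = 1 / (1 + exp(−a(θ − b)))
Exponent: 1.08 × (2.70 − 0.74) = 2.1168
1/(1 + e^{-2.1168}) = 0.8925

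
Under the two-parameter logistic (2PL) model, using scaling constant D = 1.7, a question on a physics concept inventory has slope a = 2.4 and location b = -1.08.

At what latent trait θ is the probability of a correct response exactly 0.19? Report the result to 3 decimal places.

P(θ) = 1 / (1 + exp(−D·a(θ − b)))
logit = ln(0.1900/0.8100) = -1.4500
θ = b + logit/(1.7·a) = -1.08 + (-1.4500)/4.0800 = -1.4354

-1.435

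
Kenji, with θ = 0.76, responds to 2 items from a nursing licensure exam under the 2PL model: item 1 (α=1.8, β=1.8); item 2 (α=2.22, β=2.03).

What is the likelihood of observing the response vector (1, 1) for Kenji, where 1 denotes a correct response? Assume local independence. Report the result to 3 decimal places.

P(θ) = 1 / (1 + exp(−α(θ − β)))
P_1 = 1/(1+e^{1.8720}) = 0.1333
P_2 = 1/(1+e^{2.8194}) = 0.0563
L = P_1 × P_2 = 0.1333 × 0.0563 = 0.00750

0.008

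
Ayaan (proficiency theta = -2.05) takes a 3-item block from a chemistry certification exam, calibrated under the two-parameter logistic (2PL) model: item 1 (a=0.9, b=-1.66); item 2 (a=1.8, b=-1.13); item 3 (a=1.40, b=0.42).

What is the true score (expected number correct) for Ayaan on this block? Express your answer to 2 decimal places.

0.60

P(theta) = 1 / (1 + exp(−a(theta − b)))
P_1 = 1/(1+e^{0.3510}) = 0.4131
P_2 = 1/(1+e^{1.6560}) = 0.1603
P_3 = 1/(1+e^{3.4580}) = 0.0305
E[score] = 0.4131 + 0.1603 + 0.0305 = 0.6040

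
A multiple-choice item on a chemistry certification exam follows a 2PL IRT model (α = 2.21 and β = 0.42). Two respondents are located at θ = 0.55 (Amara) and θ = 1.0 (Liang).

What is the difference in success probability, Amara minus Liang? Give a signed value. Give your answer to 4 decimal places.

-0.2114

P(θ) = 1 / (1 + exp(−α(θ − β)))
P(Amara) = 0.5713  [exponent 0.2873]
P(Liang) = 0.7828  [exponent 1.2818]
Difference = 0.5713 − 0.7828 = -0.2114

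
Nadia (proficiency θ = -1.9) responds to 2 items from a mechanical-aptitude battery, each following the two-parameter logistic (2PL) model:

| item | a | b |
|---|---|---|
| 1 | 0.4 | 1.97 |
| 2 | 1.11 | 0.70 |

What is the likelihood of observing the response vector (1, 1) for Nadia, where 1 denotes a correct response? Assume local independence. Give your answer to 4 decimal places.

P(θ) = 1 / (1 + exp(−a(θ − b)))
P_1 = 1/(1+e^{1.5480}) = 0.1754
P_2 = 1/(1+e^{2.8860}) = 0.0528
L = P_1 × P_2 = 0.1754 × 0.0528 = 0.00927

0.0093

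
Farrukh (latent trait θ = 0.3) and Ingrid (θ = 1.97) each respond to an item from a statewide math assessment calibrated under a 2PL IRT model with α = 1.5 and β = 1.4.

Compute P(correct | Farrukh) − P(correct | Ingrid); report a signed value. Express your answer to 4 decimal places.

-0.5405

P(θ) = 1 / (1 + exp(−α(θ − β)))
P(Farrukh) = 0.1611  [exponent -1.6500]
P(Ingrid) = 0.7016  [exponent 0.8550]
Difference = 0.1611 − 0.7016 = -0.5405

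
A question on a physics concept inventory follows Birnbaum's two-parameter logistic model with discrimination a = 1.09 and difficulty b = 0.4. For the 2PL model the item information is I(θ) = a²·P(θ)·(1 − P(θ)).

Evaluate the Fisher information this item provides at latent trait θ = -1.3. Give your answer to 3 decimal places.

0.139

P = 1/(1+e^{1.8530}) = 0.1355
P(1−P) = 0.1355 × 0.8645 = 0.1172
I = a² × P(1−P) = 1.09² × 0.1172 = 0.13919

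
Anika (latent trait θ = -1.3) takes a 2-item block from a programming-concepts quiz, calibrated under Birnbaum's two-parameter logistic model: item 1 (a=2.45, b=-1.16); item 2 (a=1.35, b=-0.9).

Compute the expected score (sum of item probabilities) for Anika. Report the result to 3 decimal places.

0.783

P(θ) = 1 / (1 + exp(−a(θ − b)))
P_1 = 1/(1+e^{0.3430}) = 0.4151
P_2 = 1/(1+e^{0.5400}) = 0.3682
E[score] = 0.4151 + 0.3682 = 0.7833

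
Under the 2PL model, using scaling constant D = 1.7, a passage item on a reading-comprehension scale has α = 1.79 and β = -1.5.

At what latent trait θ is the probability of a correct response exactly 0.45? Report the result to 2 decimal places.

P(θ) = 1 / (1 + exp(−D·α(θ − β)))
logit = ln(0.4500/0.5500) = -0.2007
θ = β + logit/(1.7·α) = -1.5 + (-0.2007)/3.0430 = -1.5659

-1.57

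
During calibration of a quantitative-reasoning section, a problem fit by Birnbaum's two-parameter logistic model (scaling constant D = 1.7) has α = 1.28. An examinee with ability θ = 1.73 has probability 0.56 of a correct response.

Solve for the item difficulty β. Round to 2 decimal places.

1.62

P(θ) = 1 / (1 + exp(−D·α(θ − β)))
logit(0.56) = ln(0.56/0.44) = 0.2412
β = θ − logit/(1.7·α) = 1.73 − 0.2412/2.1760 = 1.6192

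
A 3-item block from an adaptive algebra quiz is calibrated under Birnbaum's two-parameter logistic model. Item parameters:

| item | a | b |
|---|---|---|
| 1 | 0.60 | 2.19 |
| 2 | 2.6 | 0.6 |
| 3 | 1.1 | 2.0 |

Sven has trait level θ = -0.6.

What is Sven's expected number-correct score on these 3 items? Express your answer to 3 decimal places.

0.254

P(θ) = 1 / (1 + exp(−a(θ − b)))
P_1 = 1/(1+e^{1.6740}) = 0.1579
P_2 = 1/(1+e^{3.1200}) = 0.0423
P_3 = 1/(1+e^{2.8600}) = 0.0542
E[score] = 0.1579 + 0.0423 + 0.0542 = 0.2543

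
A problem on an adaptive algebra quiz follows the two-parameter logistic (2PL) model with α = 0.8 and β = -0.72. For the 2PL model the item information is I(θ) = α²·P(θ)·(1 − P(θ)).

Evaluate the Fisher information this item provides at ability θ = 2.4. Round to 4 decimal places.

0.0450

P = 1/(1+e^{-2.4960}) = 0.9239
P(1−P) = 0.9239 × 0.0761 = 0.0703
I = α² × P(1−P) = 0.8² × 0.0703 = 0.04502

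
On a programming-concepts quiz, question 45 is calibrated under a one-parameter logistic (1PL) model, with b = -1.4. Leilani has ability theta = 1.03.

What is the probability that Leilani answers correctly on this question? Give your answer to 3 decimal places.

P(theta) = 1 / (1 + exp(−(theta − b)))
Exponent: (1.03 − (-1.4)) = 2.4300
1/(1 + e^{-2.4300}) = 0.9191
P = 0.9191

0.919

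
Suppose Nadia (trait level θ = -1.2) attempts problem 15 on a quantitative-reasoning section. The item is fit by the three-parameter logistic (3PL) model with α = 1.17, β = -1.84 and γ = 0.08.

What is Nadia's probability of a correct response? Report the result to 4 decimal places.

0.7046

P(θ) = γ + (1 − γ) · 1 / (1 + exp(−α(θ − β)))
Exponent: 1.17 × (-1.2 − (-1.84)) = 0.7488
1/(1 + e^{-0.7488}) = 0.6789
P = 0.08 + 0.92 × 0.6789 = 0.7046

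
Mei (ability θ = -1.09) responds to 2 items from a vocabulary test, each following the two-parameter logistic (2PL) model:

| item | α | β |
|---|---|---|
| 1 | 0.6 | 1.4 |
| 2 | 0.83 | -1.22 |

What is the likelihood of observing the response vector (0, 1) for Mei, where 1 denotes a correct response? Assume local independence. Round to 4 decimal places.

0.4303

P(θ) = 1 / (1 + exp(−α(θ − β)))
P_1 = 1/(1+e^{1.4940}) = 0.1833
P_2 = 1/(1+e^{-0.1079}) = 0.5269
L = (1−P_1) × P_2 = 0.8167 × 0.5269 = 0.43035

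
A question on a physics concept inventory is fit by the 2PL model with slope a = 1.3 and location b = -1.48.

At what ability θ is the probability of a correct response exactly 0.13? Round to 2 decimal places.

P(θ) = 1 / (1 + exp(−a(θ − b)))
logit = ln(0.1300/0.8700) = -1.9010
θ = b + logit/(a) = -1.48 + (-1.9010)/1.3000 = -2.9423

-2.94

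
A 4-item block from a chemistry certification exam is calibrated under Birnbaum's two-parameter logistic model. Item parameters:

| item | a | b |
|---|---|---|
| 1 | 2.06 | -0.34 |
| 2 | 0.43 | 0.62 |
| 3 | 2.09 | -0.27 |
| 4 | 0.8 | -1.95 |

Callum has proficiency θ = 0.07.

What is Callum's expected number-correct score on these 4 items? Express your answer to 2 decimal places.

P(θ) = 1 / (1 + exp(−a(θ − b)))
P_1 = 1/(1+e^{-0.8446}) = 0.6994
P_2 = 1/(1+e^{0.2365}) = 0.4411
P_3 = 1/(1+e^{-0.7106}) = 0.6705
P_4 = 1/(1+e^{-1.6160}) = 0.8342
E[score] = 0.6994 + 0.4411 + 0.6705 + 0.8342 = 2.6454

2.65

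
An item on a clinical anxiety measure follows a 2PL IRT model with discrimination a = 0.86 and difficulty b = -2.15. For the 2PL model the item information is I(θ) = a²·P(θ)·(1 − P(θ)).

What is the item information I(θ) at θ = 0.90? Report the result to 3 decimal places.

P = 1/(1+e^{-2.6230}) = 0.9323
P(1−P) = 0.9323 × 0.0677 = 0.0631
I = a² × P(1−P) = 0.86² × 0.0631 = 0.04666

0.047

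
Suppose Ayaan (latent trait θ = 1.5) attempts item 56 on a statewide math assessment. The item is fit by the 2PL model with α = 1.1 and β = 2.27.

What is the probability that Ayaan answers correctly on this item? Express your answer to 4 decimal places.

P(θ) = 1 / (1 + exp(−α(θ − β)))
Exponent: 1.1 × (1.5 − 2.27) = -0.8470
1/(1 + e^{0.8470}) = 0.3001

0.3001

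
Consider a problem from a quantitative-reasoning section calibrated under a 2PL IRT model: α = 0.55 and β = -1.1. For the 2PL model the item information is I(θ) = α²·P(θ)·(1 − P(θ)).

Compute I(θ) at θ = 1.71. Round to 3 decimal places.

0.044

P = 1/(1+e^{-1.5455}) = 0.8243
P(1−P) = 0.8243 × 0.1757 = 0.1449
I = α² × P(1−P) = 0.55² × 0.1449 = 0.04382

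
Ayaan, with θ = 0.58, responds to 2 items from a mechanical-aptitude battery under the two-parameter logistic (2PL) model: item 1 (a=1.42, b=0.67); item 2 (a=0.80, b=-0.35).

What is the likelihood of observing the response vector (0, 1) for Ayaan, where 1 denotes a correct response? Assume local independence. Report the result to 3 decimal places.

0.361

P(θ) = 1 / (1 + exp(−a(θ − b)))
P_1 = 1/(1+e^{0.1278}) = 0.4681
P_2 = 1/(1+e^{-0.7440}) = 0.6779
L = (1−P_1) × P_2 = 0.5319 × 0.6779 = 0.36056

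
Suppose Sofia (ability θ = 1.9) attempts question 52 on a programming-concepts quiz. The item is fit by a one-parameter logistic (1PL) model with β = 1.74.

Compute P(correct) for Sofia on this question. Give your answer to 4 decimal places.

P(θ) = 1 / (1 + exp(−(θ − β)))
Exponent: (1.9 − 1.74) = 0.1600
1/(1 + e^{-0.1600}) = 0.5399
P = 0.5399

0.5399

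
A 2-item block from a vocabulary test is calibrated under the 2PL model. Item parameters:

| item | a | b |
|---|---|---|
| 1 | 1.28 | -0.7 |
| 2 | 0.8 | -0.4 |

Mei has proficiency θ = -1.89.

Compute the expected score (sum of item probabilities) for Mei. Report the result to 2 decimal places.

0.41

P(θ) = 1 / (1 + exp(−a(θ − b)))
P_1 = 1/(1+e^{1.5232}) = 0.1790
P_2 = 1/(1+e^{1.1920}) = 0.2329
E[score] = 0.1790 + 0.2329 = 0.4119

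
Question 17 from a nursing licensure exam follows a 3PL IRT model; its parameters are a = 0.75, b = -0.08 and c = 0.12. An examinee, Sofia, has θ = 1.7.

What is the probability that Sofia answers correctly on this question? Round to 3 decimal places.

0.817

P(θ) = c + (1 − c) · 1 / (1 + exp(−a(θ − b)))
Exponent: 0.75 × (1.7 − (-0.08)) = 1.3350
1/(1 + e^{-1.3350}) = 0.7917
P = 0.12 + 0.88 × 0.7917 = 0.8167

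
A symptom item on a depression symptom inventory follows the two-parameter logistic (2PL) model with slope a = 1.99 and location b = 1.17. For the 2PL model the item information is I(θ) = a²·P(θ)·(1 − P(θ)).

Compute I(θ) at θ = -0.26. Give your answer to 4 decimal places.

P = 1/(1+e^{2.8457}) = 0.0549
P(1−P) = 0.0549 × 0.9451 = 0.0519
I = a² × P(1−P) = 1.99² × 0.0519 = 0.20549

0.2055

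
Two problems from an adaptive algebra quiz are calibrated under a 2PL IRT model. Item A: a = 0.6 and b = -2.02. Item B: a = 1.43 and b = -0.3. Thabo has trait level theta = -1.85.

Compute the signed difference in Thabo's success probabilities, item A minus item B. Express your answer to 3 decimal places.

P(theta) = 1 / (1 + exp(−a(theta − b)))
P_A = 0.5255
P_B = 0.0983
P_A − P_B = 0.4272

0.427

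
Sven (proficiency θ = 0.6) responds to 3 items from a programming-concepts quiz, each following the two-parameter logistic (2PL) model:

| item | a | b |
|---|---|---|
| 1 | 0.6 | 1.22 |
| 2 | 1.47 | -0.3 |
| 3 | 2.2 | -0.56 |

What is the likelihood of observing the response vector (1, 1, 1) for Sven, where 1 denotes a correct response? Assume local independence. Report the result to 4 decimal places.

0.2989

P(θ) = 1 / (1 + exp(−a(θ − b)))
P_1 = 1/(1+e^{0.3720}) = 0.4081
P_2 = 1/(1+e^{-1.3230}) = 0.7897
P_3 = 1/(1+e^{-2.5520}) = 0.9277
L = P_1 × P_2 × P_3 = 0.4081 × 0.7897 × 0.9277 = 0.29894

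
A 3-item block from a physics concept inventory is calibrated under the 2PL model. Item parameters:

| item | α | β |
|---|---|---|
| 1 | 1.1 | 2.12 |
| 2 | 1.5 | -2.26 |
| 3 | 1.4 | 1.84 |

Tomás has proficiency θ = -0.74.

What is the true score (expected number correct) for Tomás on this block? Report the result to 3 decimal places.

0.975

P(θ) = 1 / (1 + exp(−α(θ − β)))
P_1 = 1/(1+e^{3.1460}) = 0.0412
P_2 = 1/(1+e^{-2.2800}) = 0.9072
P_3 = 1/(1+e^{3.6120}) = 0.0263
E[score] = 0.0412 + 0.9072 + 0.0263 = 0.9747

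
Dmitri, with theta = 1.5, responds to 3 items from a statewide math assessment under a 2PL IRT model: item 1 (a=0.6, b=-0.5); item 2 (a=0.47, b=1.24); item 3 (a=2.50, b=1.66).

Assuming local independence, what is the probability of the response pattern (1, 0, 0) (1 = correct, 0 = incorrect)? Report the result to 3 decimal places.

P(theta) = 1 / (1 + exp(−a(theta − b)))
P_1 = 1/(1+e^{-1.2000}) = 0.7685
P_2 = 1/(1+e^{-0.1222}) = 0.5305
P_3 = 1/(1+e^{0.4000}) = 0.4013
L = P_1 × (1−P_2) × (1−P_3) = 0.7685 × 0.4695 × 0.5987 = 0.21601

0.216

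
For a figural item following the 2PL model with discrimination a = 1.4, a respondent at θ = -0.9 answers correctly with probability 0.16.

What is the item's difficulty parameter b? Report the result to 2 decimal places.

P(θ) = 1 / (1 + exp(−a(θ − b)))
logit(0.16) = ln(0.16/0.84) = -1.6582
b = θ − logit/(a) = -0.9 − (-1.6582)/1.4000 = 0.2844

0.28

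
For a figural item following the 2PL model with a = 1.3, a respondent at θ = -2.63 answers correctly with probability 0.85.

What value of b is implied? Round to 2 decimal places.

P(θ) = 1 / (1 + exp(−a(θ − b)))
logit(0.85) = ln(0.85/0.15) = 1.7346
b = θ − logit/(a) = -2.63 − 1.7346/1.3000 = -3.9643

-3.96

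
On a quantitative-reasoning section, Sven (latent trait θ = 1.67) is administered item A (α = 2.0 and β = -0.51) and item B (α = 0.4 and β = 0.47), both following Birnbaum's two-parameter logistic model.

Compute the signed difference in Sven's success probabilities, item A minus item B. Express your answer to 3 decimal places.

P(θ) = 1 / (1 + exp(−α(θ − β)))
P_A = 0.9874
P_B = 0.6177
P_A − P_B = 0.3696

0.370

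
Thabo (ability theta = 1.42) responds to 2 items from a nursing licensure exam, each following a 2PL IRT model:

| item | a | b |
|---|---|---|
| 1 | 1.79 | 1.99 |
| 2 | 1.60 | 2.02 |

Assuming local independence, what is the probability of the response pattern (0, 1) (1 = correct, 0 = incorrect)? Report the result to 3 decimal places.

P(theta) = 1 / (1 + exp(−a(theta − b)))
P_1 = 1/(1+e^{1.0203}) = 0.2650
P_2 = 1/(1+e^{0.9600}) = 0.2769
L = (1−P_1) × P_2 = 0.7350 × 0.2769 = 0.20351

0.204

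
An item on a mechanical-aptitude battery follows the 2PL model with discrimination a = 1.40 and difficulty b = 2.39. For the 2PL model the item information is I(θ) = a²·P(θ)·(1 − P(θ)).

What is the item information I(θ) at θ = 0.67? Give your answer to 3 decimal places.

P = 1/(1+e^{2.4080}) = 0.0826
P(1−P) = 0.0826 × 0.9174 = 0.0757
I = a² × P(1−P) = 1.40² × 0.0757 = 0.14847

0.148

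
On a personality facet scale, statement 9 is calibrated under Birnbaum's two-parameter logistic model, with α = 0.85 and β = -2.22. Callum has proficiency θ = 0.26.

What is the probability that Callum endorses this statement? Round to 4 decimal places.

0.8917

P(θ) = 1 / (1 + exp(−α(θ − β)))
Exponent: 0.85 × (0.26 − (-2.22)) = 2.1080
1/(1 + e^{-2.1080}) = 0.8917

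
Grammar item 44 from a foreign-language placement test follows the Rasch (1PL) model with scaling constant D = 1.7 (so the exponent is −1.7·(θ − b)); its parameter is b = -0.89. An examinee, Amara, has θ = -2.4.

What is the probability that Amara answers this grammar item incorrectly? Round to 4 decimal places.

0.9287

P(θ) = 1 / (1 + exp(−D·(θ − b)))
Exponent: 1.7 × (-2.4 − (-0.89)) = -2.5670
1/(1 + e^{2.5670}) = 0.0713
P = 0.0713
P(incorrect) = 1 − 0.0713 = 0.9287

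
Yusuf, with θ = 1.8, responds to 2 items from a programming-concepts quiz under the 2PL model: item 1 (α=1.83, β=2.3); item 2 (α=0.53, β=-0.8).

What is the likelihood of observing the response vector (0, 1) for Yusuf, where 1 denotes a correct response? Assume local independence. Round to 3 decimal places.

P(θ) = 1 / (1 + exp(−α(θ − β)))
P_1 = 1/(1+e^{0.9150}) = 0.2860
P_2 = 1/(1+e^{-1.3780}) = 0.7987
L = (1−P_1) × P_2 = 0.7140 × 0.7987 = 0.57027

0.570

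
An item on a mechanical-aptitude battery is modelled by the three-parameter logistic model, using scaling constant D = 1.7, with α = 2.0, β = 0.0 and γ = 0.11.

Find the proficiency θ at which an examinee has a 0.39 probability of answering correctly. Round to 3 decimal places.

P(θ) = γ + (1 − γ) · 1 / (1 + exp(−D·α(θ − β)))
Remove guessing floor: (0.39 − 0.11)/(1 − 0.11) = 0.3146
logit = ln(0.3146/0.6854) = -0.7787
θ = β + logit/(1.7·α) = 0.0 + (-0.7787)/3.4000 = -0.2290

-0.229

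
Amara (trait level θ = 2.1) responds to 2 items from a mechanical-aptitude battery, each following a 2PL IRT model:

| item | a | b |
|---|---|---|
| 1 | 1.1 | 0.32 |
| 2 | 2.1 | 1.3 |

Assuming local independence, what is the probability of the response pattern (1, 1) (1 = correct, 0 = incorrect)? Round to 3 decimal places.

P(θ) = 1 / (1 + exp(−a(θ − b)))
P_1 = 1/(1+e^{-1.9580}) = 0.8763
P_2 = 1/(1+e^{-1.6800}) = 0.8429
L = P_1 × P_2 = 0.8763 × 0.8429 = 0.73865

0.739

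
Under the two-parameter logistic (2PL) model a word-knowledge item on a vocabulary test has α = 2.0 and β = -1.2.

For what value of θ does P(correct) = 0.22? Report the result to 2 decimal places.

-1.83

P(θ) = 1 / (1 + exp(−α(θ − β)))
logit = ln(0.2200/0.7800) = -1.2657
θ = β + logit/(α) = -1.2 + (-1.2657)/2.0000 = -1.8328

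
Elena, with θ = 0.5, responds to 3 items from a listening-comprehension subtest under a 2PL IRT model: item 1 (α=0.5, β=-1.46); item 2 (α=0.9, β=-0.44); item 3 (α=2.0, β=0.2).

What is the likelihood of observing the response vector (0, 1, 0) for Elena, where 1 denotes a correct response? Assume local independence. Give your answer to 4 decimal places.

P(θ) = 1 / (1 + exp(−α(θ − β)))
P_1 = 1/(1+e^{-0.9800}) = 0.7271
P_2 = 1/(1+e^{-0.8460}) = 0.6997
P_3 = 1/(1+e^{-0.6000}) = 0.6457
L = (1−P_1) × P_2 × (1−P_3) = 0.2729 × 0.6997 × 0.3543 = 0.06766

0.0677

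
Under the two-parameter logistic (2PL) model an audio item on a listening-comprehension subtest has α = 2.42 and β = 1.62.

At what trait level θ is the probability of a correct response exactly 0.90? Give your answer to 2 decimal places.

P(θ) = 1 / (1 + exp(−α(θ − β)))
logit = ln(0.9000/0.1000) = 2.1972
θ = β + logit/(α) = 1.62 + 2.1972/2.4200 = 2.5279

2.53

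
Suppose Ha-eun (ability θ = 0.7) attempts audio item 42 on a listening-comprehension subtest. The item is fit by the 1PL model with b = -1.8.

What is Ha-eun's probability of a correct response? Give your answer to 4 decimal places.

0.9241

P(θ) = 1 / (1 + exp(−(θ − b)))
Exponent: (0.7 − (-1.8)) = 2.5000
1/(1 + e^{-2.5000}) = 0.9241
P = 0.9241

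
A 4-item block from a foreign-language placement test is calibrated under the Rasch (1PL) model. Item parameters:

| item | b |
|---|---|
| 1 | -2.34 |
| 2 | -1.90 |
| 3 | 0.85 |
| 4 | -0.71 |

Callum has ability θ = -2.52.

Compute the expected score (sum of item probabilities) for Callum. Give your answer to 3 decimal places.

P(θ) = 1 / (1 + exp(−(θ − b)))
P_1 = 1/(1+e^{0.1800}) = 0.4551
P_2 = 1/(1+e^{0.6200}) = 0.3498
P_3 = 1/(1+e^{3.3700}) = 0.0332
P_4 = 1/(1+e^{1.8100}) = 0.1406
E[score] = 0.4551 + 0.3498 + 0.0332 + 0.1406 = 0.9788

0.979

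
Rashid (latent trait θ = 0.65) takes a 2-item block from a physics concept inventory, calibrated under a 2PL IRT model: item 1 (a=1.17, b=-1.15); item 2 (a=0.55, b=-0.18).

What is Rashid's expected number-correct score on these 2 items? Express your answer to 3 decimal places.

P(θ) = 1 / (1 + exp(−a(θ − b)))
P_1 = 1/(1+e^{-2.1060}) = 0.8915
P_2 = 1/(1+e^{-0.4565}) = 0.6122
E[score] = 0.8915 + 0.6122 = 1.5037

1.504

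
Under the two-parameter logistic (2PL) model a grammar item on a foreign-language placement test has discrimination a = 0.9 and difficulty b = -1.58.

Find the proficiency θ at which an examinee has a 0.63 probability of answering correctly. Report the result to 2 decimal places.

-0.99

P(θ) = 1 / (1 + exp(−a(θ − b)))
logit = ln(0.6300/0.3700) = 0.5322
θ = b + logit/(a) = -1.58 + 0.5322/0.9000 = -0.9886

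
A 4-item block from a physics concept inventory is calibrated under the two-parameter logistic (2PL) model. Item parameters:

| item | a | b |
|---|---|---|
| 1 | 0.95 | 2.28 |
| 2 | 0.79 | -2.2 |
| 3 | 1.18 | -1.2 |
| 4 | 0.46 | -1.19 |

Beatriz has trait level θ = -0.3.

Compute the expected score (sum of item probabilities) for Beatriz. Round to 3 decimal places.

P(θ) = 1 / (1 + exp(−a(θ − b)))
P_1 = 1/(1+e^{2.4510}) = 0.0794
P_2 = 1/(1+e^{-1.5010}) = 0.8177
P_3 = 1/(1+e^{-1.0620}) = 0.7431
P_4 = 1/(1+e^{-0.4094}) = 0.6009
E[score] = 0.0794 + 0.8177 + 0.7431 + 0.6009 = 2.2411

2.241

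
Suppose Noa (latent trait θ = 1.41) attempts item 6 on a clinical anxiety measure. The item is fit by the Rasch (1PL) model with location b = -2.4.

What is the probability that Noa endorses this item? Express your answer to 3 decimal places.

0.978

P(θ) = 1 / (1 + exp(−(θ − b)))
Exponent: (1.41 − (-2.4)) = 3.8100
1/(1 + e^{-3.8100}) = 0.9783
P = 0.9783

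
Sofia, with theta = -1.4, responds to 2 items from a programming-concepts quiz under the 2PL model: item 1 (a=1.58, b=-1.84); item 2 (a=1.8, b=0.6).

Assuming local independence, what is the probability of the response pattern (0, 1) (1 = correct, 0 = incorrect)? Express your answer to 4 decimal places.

0.0089

P(theta) = 1 / (1 + exp(−a(theta − b)))
P_1 = 1/(1+e^{-0.6952}) = 0.6671
P_2 = 1/(1+e^{3.6000}) = 0.0266
L = (1−P_1) × P_2 = 0.3329 × 0.0266 = 0.00885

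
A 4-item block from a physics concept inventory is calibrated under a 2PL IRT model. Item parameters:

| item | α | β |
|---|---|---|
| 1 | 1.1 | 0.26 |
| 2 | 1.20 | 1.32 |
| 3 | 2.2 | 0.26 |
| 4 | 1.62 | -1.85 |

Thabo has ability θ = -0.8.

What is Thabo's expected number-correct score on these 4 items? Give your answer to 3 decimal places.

1.245

P(θ) = 1 / (1 + exp(−α(θ − β)))
P_1 = 1/(1+e^{1.1660}) = 0.2376
P_2 = 1/(1+e^{2.5440}) = 0.0728
P_3 = 1/(1+e^{2.3320}) = 0.0885
P_4 = 1/(1+e^{-1.7010}) = 0.8457
E[score] = 0.2376 + 0.0728 + 0.0885 + 0.8457 = 1.2446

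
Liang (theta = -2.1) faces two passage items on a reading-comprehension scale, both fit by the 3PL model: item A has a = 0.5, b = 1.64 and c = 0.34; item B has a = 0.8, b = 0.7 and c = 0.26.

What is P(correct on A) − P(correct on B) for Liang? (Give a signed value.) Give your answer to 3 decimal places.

0.097

P(theta) = c + (1 − c) · 1 / (1 + exp(−a(theta − b)))
P_A = 0.4281
P_B = 0.3312
P_A − P_B = 0.0969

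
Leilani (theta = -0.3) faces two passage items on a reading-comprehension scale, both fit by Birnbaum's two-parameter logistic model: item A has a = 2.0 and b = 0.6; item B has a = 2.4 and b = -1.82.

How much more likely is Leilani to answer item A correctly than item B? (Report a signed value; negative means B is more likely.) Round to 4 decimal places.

-0.8328

P(theta) = 1 / (1 + exp(−a(theta − b)))
P_A = 0.1419
P_B = 0.9746
P_A − P_B = -0.8328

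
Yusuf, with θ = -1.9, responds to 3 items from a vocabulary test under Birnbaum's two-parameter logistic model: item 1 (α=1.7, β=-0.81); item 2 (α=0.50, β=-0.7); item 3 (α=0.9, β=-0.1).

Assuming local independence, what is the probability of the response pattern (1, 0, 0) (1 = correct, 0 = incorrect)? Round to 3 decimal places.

0.073

P(θ) = 1 / (1 + exp(−α(θ − β)))
P_1 = 1/(1+e^{1.8530}) = 0.1355
P_2 = 1/(1+e^{0.6000}) = 0.3543
P_3 = 1/(1+e^{1.6200}) = 0.1652
L = P_1 × (1−P_2) × (1−P_3) = 0.1355 × 0.6457 × 0.8348 = 0.07304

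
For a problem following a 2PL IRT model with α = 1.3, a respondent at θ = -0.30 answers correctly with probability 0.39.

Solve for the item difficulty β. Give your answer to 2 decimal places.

0.04

P(θ) = 1 / (1 + exp(−α(θ − β)))
logit(0.39) = ln(0.39/0.61) = -0.4473
β = θ − logit/(α) = -0.30 − (-0.4473)/1.3000 = 0.0441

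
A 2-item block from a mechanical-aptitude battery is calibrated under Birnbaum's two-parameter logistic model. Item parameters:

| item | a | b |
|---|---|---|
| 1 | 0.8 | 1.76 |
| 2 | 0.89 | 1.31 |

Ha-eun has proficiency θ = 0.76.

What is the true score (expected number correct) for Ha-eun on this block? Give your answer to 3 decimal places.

P(θ) = 1 / (1 + exp(−a(θ − b)))
P_1 = 1/(1+e^{0.8000}) = 0.3100
P_2 = 1/(1+e^{0.4895}) = 0.3800
E[score] = 0.3100 + 0.3800 = 0.6900

0.690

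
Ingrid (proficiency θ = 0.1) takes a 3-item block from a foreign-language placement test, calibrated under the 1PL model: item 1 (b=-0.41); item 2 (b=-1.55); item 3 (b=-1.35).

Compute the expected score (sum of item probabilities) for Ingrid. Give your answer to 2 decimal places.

2.27

P(θ) = 1 / (1 + exp(−(θ − b)))
P_1 = 1/(1+e^{-0.5100}) = 0.6248
P_2 = 1/(1+e^{-1.6500}) = 0.8389
P_3 = 1/(1+e^{-1.4500}) = 0.8100
E[score] = 0.6248 + 0.8389 + 0.8100 = 2.2737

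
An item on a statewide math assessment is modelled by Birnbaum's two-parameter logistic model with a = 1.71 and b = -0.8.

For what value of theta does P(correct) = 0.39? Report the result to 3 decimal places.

-1.062

P(theta) = 1 / (1 + exp(−a(theta − b)))
logit = ln(0.3900/0.6100) = -0.4473
theta = b + logit/(a) = -0.8 + (-0.4473)/1.7100 = -1.0616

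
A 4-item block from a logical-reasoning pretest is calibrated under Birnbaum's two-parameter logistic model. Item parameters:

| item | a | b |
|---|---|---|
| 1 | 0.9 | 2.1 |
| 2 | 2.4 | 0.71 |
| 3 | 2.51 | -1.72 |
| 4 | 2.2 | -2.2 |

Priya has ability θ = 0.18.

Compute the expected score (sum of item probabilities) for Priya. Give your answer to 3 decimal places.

P(θ) = 1 / (1 + exp(−a(θ − b)))
P_1 = 1/(1+e^{1.7280}) = 0.1508
P_2 = 1/(1+e^{1.2720}) = 0.2189
P_3 = 1/(1+e^{-4.7690}) = 0.9916
P_4 = 1/(1+e^{-5.2360}) = 0.9947
E[score] = 0.1508 + 0.2189 + 0.9916 + 0.9947 = 2.3560

2.356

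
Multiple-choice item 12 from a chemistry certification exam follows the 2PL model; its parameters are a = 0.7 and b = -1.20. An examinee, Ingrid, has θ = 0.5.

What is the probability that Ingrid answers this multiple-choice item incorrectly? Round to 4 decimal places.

P(θ) = 1 / (1 + exp(−a(θ − b)))
Exponent: 0.7 × (0.5 − (-1.20)) = 1.1900
1/(1 + e^{-1.1900}) = 0.7667
P(incorrect) = 1 − 0.7667 = 0.2333

0.2333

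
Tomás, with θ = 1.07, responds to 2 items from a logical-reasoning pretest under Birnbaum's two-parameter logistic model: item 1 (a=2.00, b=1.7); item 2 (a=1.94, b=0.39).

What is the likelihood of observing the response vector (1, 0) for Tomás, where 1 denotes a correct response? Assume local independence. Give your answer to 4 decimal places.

0.0466

P(θ) = 1 / (1 + exp(−a(θ − b)))
P_1 = 1/(1+e^{1.2600}) = 0.2210
P_2 = 1/(1+e^{-1.3192}) = 0.7890
L = P_1 × (1−P_2) = 0.2210 × 0.2110 = 0.04661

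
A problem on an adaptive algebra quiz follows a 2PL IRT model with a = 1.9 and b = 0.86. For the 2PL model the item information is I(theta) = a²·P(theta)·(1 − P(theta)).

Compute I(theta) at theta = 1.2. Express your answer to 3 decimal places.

P = 1/(1+e^{-0.6460}) = 0.6561
P(1−P) = 0.6561 × 0.3439 = 0.2256
I = a² × P(1−P) = 1.9² × 0.2256 = 0.81452

0.815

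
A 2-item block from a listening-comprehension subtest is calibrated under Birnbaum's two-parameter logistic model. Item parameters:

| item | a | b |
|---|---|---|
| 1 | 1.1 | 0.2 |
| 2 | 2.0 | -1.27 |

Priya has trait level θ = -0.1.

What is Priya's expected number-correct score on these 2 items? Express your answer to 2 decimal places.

1.33

P(θ) = 1 / (1 + exp(−a(θ − b)))
P_1 = 1/(1+e^{0.3300}) = 0.4182
P_2 = 1/(1+e^{-2.3400}) = 0.9121
E[score] = 0.4182 + 0.9121 = 1.3304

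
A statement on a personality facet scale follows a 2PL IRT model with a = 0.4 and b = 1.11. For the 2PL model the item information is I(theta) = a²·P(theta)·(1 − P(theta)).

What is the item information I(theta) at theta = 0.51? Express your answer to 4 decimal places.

P = 1/(1+e^{0.2400}) = 0.4403
P(1−P) = 0.4403 × 0.5597 = 0.2464
I = a² × P(1−P) = 0.4² × 0.2464 = 0.03943

0.0394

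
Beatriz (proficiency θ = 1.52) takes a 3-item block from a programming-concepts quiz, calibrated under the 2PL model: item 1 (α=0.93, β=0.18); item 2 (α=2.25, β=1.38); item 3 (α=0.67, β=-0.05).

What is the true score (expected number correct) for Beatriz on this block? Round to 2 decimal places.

P(θ) = 1 / (1 + exp(−α(θ − β)))
P_1 = 1/(1+e^{-1.2462}) = 0.7766
P_2 = 1/(1+e^{-0.3150}) = 0.5781
P_3 = 1/(1+e^{-1.0519}) = 0.7411
E[score] = 0.7766 + 0.5781 + 0.7411 = 2.0959

2.10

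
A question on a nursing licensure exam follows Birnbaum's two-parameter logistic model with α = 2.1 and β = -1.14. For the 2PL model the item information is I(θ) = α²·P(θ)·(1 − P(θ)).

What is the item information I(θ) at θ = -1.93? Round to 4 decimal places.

P = 1/(1+e^{1.6590}) = 0.1599
P(1−P) = 0.1599 × 0.8401 = 0.1343
I = α² × P(1−P) = 2.1² × 0.1343 = 0.59239

0.5924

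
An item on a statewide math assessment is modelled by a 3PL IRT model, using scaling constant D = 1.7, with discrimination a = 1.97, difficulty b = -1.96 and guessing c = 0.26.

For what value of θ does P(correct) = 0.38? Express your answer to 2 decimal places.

-2.45

P(θ) = c + (1 − c) · 1 / (1 + exp(−D·a(θ − b)))
Remove guessing floor: (0.38 − 0.26)/(1 − 0.26) = 0.1622
logit = ln(0.1622/0.8378) = -1.6422
θ = b + logit/(1.7·a) = -1.96 + (-1.6422)/3.3490 = -2.4504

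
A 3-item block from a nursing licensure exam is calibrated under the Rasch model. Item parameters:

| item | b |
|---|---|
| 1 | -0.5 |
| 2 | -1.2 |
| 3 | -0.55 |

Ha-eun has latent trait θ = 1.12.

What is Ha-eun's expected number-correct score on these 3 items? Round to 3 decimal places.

2.587

P(θ) = 1 / (1 + exp(−(θ − b)))
P_1 = 1/(1+e^{-1.6200}) = 0.8348
P_2 = 1/(1+e^{-2.3200}) = 0.9105
P_3 = 1/(1+e^{-1.6700}) = 0.8416
E[score] = 0.8348 + 0.9105 + 0.8416 = 2.5869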